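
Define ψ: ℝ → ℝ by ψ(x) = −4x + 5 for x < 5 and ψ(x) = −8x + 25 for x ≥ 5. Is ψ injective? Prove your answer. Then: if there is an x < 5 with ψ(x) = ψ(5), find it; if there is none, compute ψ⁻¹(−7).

Both pieces are strictly decreasing (slopes −4 and −8), so each is injective on its own interval.
The left piece maps (−∞, 5) onto (−15, ∞); the right piece maps [5, ∞) onto (−∞, −15].
These images are disjoint, so no value is attained by both pieces. Thus ψ is injective.
Because the two images are disjoint, no x < 5 has ψ(x) = ψ(5), so we compute ψ⁻¹(−7): −7 lies in (−15, ∞), so solve −4x + 5 = −7: x = (−7 − 5)/(−4) = 3.

3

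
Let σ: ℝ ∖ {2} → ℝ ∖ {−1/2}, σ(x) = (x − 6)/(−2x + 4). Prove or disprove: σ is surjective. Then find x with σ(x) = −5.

14/9

For any y ≠ −1/2, solving y(−2x + 4) = x − 6 for x gives a well-defined x ≠ 2. So σ is surjective.
Solving σ(x) = −5: cross-multiplying gives x − 6 = −5(−2x + 4), which rearranges to −9x = −14, so x = 14/9.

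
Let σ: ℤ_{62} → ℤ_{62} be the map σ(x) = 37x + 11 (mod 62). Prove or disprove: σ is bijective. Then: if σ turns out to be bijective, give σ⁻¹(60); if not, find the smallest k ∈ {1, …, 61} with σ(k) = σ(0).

If σ(u) = σ(v), then 37u ≡ 37v (mod 62). Because gcd(37, 62) = 1, we may cancel 37 to get u ≡ v (mod 62).
We now compute 37⁻¹ mod 62 explicitly. Euclid's algorithm: 62 = 1·37 + 25, 37 = 1·25 + 12, 25 = 2·12 + 1; back-substituting gives 1 = 57·37 − 34·62, so 37⁻¹ ≡ 57 (mod 62).
Then y ↦ 57(y − 11) is a two-sided inverse to σ, so every y ∈ ℤ_{62} has a preimage.
So σ is bijective.
Since σ is bijective, we find σ⁻¹(60): we need 37x ≡ 60 − 11 ≡ 49 (mod 62). Using 37⁻¹ = 57: x ≡ 57·49 = 2793 = 45·62 + 3, so x = 3.
Check: σ(3) = 37·3 + 11 = 122 = 1·62 + 60 ≡ 60 (mod 62).

3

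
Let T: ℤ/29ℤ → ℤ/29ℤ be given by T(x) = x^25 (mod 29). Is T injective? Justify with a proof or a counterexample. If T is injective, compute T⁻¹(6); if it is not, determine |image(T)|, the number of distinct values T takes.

Since 29 is prime, the nonzero elements of ℤ/29ℤ form a cyclic group of order 28.
As gcd(25, 28) = 1, raising to the 25th power is a bijection on this group: if x_1^25 ≡ x_2^25 then (x_1x_2^{−1})^25 = 1, and the only element of order dividing gcd(25, 28) = 1 is 1, so x_1 = x_2.
With T(0) = 0 this makes T injective on all of ℤ/29ℤ, hence bijective (finite equal-size domain and codomain). In particular T is injective.
Since T is injective, we find the preimage of 6. The inverse of x ↦ x^25 on (ℤ/29ℤ)^× is x ↦ x^9, because 25·9 = 225 = 8·28 + 1 ≡ 1 (mod 28) and x^{28} = 1 for x ≠ 0 (Fermat). So T⁻¹(6) = 6^9 mod 29.
Repeated squaring mod 29: 6^1 ≡ 6, 6^2 ≡ 6² = 36 ≡ 7, 6^4 ≡ 7² = 49 ≡ 20, 6^8 ≡ 20² = 400 ≡ 23. Since 9 = 8 + 1, 6^9 ≡ 23·6: 23·6 = 138 ≡ 22. So 6^9 ≡ 22 (mod 29).
Hence T⁻¹(6) = 22.

22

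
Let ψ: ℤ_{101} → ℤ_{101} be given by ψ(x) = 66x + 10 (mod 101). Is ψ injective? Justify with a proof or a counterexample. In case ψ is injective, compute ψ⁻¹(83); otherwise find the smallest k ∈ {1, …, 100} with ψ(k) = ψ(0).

By definition, ψ is injective if ψ(s) = ψ(t) implies s = t.
Suppose ψ(s) = ψ(t) in ℤ_{101}. Then 66s + 10 ≡ 66t + 10 (mod 101), therefore 66(s − t) ≡ 0 (mod 101).
Since gcd(66, 101) = 1, 66 is invertible modulo 101, hence s − t ≡ 0 (mod 101), i.e. s = t.
So ψ is injective.
We now compute 66⁻¹ mod 101 explicitly. Euclid's algorithm: 101 = 1·66 + 35, 66 = 1·35 + 31, 35 = 1·31 + 4, 31 = 7·4 + 3, 4 = 1·3 + 1; back-substituting gives 1 = 75·66 − 49·101, so 66⁻¹ ≡ 75 (mod 101).
Since ψ is injective, we compute ψ⁻¹(83): solve 66x + 10 ≡ 83 (mod 101), i.e. 66x ≡ 73 (mod 101).
Multiplying by 66⁻¹ = 75 gives x ≡ 75·73 = 5475 = 54·101 + 21 ≡ 21 (mod 101).
Check: ψ(21) = 66·21 + 10 = 1396 = 13·101 + 83 ≡ 83 (mod 101).

21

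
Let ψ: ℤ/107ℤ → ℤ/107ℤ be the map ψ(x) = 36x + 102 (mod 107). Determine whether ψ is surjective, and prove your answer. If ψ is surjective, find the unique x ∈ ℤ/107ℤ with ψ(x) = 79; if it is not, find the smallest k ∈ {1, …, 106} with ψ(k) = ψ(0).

38

Since gcd(36, 107) = 1, 36 is invertible modulo 107. Euclid's algorithm: 107 = 2·36 + 35, 36 = 1·35 + 1; back-substituting gives 1 = 3·36 − 1·107, so 36⁻¹ ≡ 3 (mod 107).
Then y ↦ 3(y − 102) is a two-sided inverse to ψ, so every y ∈ ℤ/107ℤ has a preimage.
Therefore ψ is surjective.
Since ψ is surjective, we compute ψ⁻¹(79): solve 36x + 102 ≡ 79 (mod 107), i.e. 36x ≡ 84 (mod 107).
Multiplying by 36⁻¹ = 3 gives x ≡ 3·84 = 252 = 2·107 + 38 ≡ 38 (mod 107).
Check: ψ(38) = 36·38 + 102 = 1470 = 13·107 + 79 ≡ 79 (mod 107).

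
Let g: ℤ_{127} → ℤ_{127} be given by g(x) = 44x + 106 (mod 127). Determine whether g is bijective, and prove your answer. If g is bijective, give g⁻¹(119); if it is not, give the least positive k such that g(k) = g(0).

84

Suppose g(x_1) = g(x_2) in ℤ_{127}. Then 44x_1 + 106 ≡ 44x_2 + 106 (mod 127), thus 44(x_1 − x_2) ≡ 0 (mod 127).
Since gcd(44, 127) = 1, 44 is invertible modulo 127, hence x_1 − x_2 ≡ 0 (mod 127), i.e. x_1 = x_2.
We now compute 44⁻¹ mod 127 explicitly. Euclid's algorithm: 127 = 2·44 + 39, 44 = 1·39 + 5, 39 = 7·5 + 4, 5 = 1·4 + 1; back-substituting gives 1 = 26·44 − 9·127, so 44⁻¹ ≡ 26 (mod 127).
For any y ∈ ℤ_{127}, x = 26(y − 106) mod 127 satisfies g(x) = 44·26(y − 106) + 106 ≡ y (since 44·26 ≡ 1 mod 127). So every y has a preimage.
So g is bijective.
Since g is bijective, we compute g⁻¹(119): solve 44x + 106 ≡ 119 (mod 127), i.e. 44x ≡ 13 (mod 127).
Multiplying by 44⁻¹ = 26 gives x ≡ 26·13 = 338 = 2·127 + 84 ≡ 84 (mod 127).
Check: g(84) = 44·84 + 106 = 3802 = 29·127 + 119 ≡ 119 (mod 127).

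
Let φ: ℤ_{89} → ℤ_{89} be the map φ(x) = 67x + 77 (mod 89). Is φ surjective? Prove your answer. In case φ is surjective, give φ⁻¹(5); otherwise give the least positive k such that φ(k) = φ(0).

Since gcd(67, 89) = 1, 67 is invertible modulo 89. Euclid's algorithm: 89 = 1·67 + 22, 67 = 3·22 + 1; back-substituting gives 1 = 4·67 − 3·89, so 67⁻¹ ≡ 4 (mod 89).
For any y ∈ ℤ_{89}, x = 4(y − 77) mod 89 satisfies φ(x) = 67·4(y − 77) + 77 ≡ y (since 67·4 ≡ 1 mod 89). So every y has a preimage.
Therefore φ is surjective.
Since φ is surjective, we compute φ⁻¹(5): solve 67x + 77 ≡ 5 (mod 89), i.e. 67x ≡ 17 (mod 89).
Multiplying by 67⁻¹ = 4 gives x ≡ 4·17 = 68 ≡ 68 (mod 89).
Check: φ(68) = 67·68 + 77 = 4633 = 52·89 + 5 ≡ 5 (mod 89).

68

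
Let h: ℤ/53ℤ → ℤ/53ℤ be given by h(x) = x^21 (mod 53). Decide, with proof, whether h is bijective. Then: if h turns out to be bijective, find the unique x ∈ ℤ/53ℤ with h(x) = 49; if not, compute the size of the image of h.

36

Since 53 is prime, the nonzero elements of ℤ/53ℤ form a cyclic group of order 52.
As gcd(21, 52) = 1, raising to the 21st power is a bijection on this group: if s^21 ≡ t^21 then (st^{−1})^21 = 1, and the only element of order dividing gcd(21, 52) = 1 is 1, so s = t.
With h(0) = 0 this makes h injective on all of ℤ/53ℤ, hence bijective (finite equal-size domain and codomain). In particular h is bijective.
Since h is bijective, we find the preimage of 49. The inverse of x ↦ x^21 on (ℤ/53ℤ)^× is x ↦ x^5, because 21·5 = 105 = 2·52 + 1 ≡ 1 (mod 52) and x^{52} = 1 for x ≠ 0 (Fermat). So h⁻¹(49) = 49^5 mod 53.
Repeated squaring mod 53: 49^1 ≡ 49, 49^2 ≡ 49² = 2401 ≡ 16, 49^4 ≡ 16² = 256 ≡ 44. Since 5 = 4 + 1, 49^5 ≡ 44·49: 44·49 = 2156 ≡ 36. So 49^5 ≡ 36 (mod 53).
Hence h⁻¹(49) = 36.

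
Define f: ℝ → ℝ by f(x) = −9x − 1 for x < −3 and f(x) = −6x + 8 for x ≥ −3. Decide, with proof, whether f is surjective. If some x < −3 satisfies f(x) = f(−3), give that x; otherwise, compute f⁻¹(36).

Both pieces are strictly decreasing (slopes −9 and −6), so each is injective on its own interval.
The left piece maps (−∞, −3) onto (26, ∞); the right piece maps [−3, ∞) onto (−∞, 26].
These images together cover ℝ, so f is surjective.
Because the two images are disjoint, no x < −3 has f(x) = f(−3), so we compute f⁻¹(36): 36 lies in (26, ∞), so solve −9x − 1 = 36: x = (36 + 1)/(−9) = −37/9.

-37/9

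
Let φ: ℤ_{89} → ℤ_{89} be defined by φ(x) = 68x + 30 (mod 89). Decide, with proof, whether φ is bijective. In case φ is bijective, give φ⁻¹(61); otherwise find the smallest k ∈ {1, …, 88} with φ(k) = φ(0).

7

Recall: injectivity means: for all u, v in the domain, φ(u) = φ(v) implies u = v.
If φ(u) = φ(v), then 68u ≡ 68v (mod 89). Because gcd(68, 89) = 1, we may cancel 68 to get u ≡ v (mod 89).
We now compute 68⁻¹ mod 89 explicitly. Euclid's algorithm: 89 = 1·68 + 21, 68 = 3·21 + 5, 21 = 4·5 + 1; back-substituting gives 1 = 72·68 − 55·89, so 68⁻¹ ≡ 72 (mod 89).
Then y ↦ 72(y − 30) is a two-sided inverse to φ, so every y ∈ ℤ_{89} has a preimage.
Thus φ is bijective.
Since φ is bijective, we find φ⁻¹(61): we need 68x ≡ 61 − 30 ≡ 31 (mod 89). Using 68⁻¹ = 72: x ≡ 72·31 = 2232 = 25·89 + 7, so x = 7.
Check: φ(7) = 68·7 + 30 = 506 = 5·89 + 61 ≡ 61 (mod 89).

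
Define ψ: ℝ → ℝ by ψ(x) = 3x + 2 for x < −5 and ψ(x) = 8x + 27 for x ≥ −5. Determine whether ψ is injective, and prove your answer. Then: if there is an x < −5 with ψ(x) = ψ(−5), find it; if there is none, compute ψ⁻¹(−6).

Both pieces are strictly increasing (slopes 3 and 8), so each is injective on its own interval.
The left piece maps (−∞, −5) onto (−∞, −13); the right piece maps [−5, ∞) onto [−13, ∞).
These images are disjoint, so no value is attained by both pieces. So ψ is injective.
Because the two images are disjoint, no x < −5 has ψ(x) = ψ(−5), so we compute ψ⁻¹(−6): −6 lies in [−13, ∞), so solve 8x + 27 = −6: x = (−6 − 27)/8 = −33/8.

-33/8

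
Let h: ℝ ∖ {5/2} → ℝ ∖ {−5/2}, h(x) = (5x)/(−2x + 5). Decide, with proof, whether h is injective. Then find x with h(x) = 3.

15/11

Suppose h(a) = h(b). Cross-multiplying: (5a)(−2b + 5) = (5b)(−2a + 5).
Expanding both sides and cancelling the symmetric terms leaves 25·(a − b) = 0. Since 25 ≠ 0, a = b. Thus h is injective.
Solving h(x) = 3: cross-multiplying gives 5x = 3(−2x + 5), which rearranges to 11x = 15, so x = 15/11.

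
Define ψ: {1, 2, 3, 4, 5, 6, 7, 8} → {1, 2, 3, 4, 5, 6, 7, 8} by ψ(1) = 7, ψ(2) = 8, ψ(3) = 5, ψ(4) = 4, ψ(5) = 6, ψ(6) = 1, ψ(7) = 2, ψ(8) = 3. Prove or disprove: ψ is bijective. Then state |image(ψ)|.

The values 7, 8, 5, 4, 6, 1, 2, 3 are a permutation of {1, 2, 3, 4, 5, 6, 7, 8}: each element appears exactly once.
So ψ is injective and surjective, hence bijective.
The image of ψ is {1, 2, 3, 4, 5, 6, 7, 8}, which has 8 elements.

8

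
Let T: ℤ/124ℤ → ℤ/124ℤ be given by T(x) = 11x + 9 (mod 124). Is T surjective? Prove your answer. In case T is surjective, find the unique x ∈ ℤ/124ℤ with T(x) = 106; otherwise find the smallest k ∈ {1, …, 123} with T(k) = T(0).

99

Recall: surjectivity means every element of the codomain has a preimage under T.
Since gcd(11, 124) = 1, 11 is invertible modulo 124. Euclid's algorithm: 124 = 11·11 + 3, 11 = 3·3 + 2, 3 = 1·2 + 1; back-substituting gives 1 = 79·11 − 7·124, so 11⁻¹ ≡ 79 (mod 124).
Then y ↦ 79(y − 9) is a two-sided inverse to T, so every y ∈ ℤ/124ℤ has a preimage.
Hence T is surjective.
Since T is surjective, we find T⁻¹(106): we need 11x ≡ 106 − 9 ≡ 97 (mod 124). Using 11⁻¹ = 79: x ≡ 79·97 = 7663 = 61·124 + 99, so x = 99.
Check: T(99) = 11·99 + 9 = 1098 = 8·124 + 106 ≡ 106 (mod 124).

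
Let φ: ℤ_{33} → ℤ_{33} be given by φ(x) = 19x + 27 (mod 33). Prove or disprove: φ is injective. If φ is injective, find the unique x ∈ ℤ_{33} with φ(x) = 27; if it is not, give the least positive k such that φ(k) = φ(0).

Suppose φ(a) = φ(b) in ℤ_{33}. Then 19a + 27 ≡ 19b + 27 (mod 33), so 19(a − b) ≡ 0 (mod 33).
Since gcd(19, 33) = 1, 19 is invertible modulo 33, therefore a − b ≡ 0 (mod 33), i.e. a = b.
Therefore φ is injective.
We now compute 19⁻¹ mod 33 explicitly. Euclid's algorithm: 33 = 1·19 + 14, 19 = 1·14 + 5, 14 = 2·5 + 4, 5 = 1·4 + 1; back-substituting gives 1 = 7·19 − 4·33, so 19⁻¹ ≡ 7 (mod 33).
Since φ is injective, we find φ⁻¹(27): we need 19x ≡ 27 − 27 ≡ 0 (mod 33). Using 19⁻¹ = 7: x ≡ 7·0 = 0, so x = 0.
Check: φ(0) = 19·0 + 27 = 27 ≡ 27 (mod 33).

0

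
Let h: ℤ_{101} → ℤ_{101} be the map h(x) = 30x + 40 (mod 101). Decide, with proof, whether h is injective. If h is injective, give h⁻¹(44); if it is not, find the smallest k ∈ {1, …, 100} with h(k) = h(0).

By definition, h is injective when h(s) = h(t) forces s = t.
If h(s) = h(t), then 30s ≡ 30t (mod 101). Because gcd(30, 101) = 1, we may cancel 30 to get s ≡ t (mod 101).
So h is injective.
We now compute 30⁻¹ mod 101 explicitly. Euclid's algorithm: 101 = 3·30 + 11, 30 = 2·11 + 8, 11 = 1·8 + 3, 8 = 2·3 + 2, 3 = 1·2 + 1; back-substituting gives 1 = 64·30 − 19·101, so 30⁻¹ ≡ 64 (mod 101).
Since h is injective, we compute h⁻¹(44): solve 30x + 40 ≡ 44 (mod 101), i.e. 30x ≡ 4 (mod 101).
Multiplying by 30⁻¹ = 64 gives x ≡ 64·4 = 256 = 2·101 + 54 ≡ 54 (mod 101).
Check: h(54) = 30·54 + 40 = 1660 = 16·101 + 44 ≡ 44 (mod 101).

54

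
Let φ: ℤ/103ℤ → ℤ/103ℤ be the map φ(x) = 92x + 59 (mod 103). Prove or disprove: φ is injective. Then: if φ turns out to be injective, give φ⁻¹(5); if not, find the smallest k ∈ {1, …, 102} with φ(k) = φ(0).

33

Suppose φ(x_1) = φ(x_2) in ℤ/103ℤ. Then 92x_1 + 59 ≡ 92x_2 + 59 (mod 103), thus 92(x_1 − x_2) ≡ 0 (mod 103).
Since gcd(92, 103) = 1, 92 is invertible modulo 103, thus x_1 − x_2 ≡ 0 (mod 103), i.e. x_1 = x_2.
Thus φ is injective.
We now compute 92⁻¹ mod 103 explicitly. Euclid's algorithm: 103 = 1·92 + 11, 92 = 8·11 + 4, 11 = 2·4 + 3, 4 = 1·3 + 1; back-substituting gives 1 = 28·92 − 25·103, so 92⁻¹ ≡ 28 (mod 103).
Since φ is injective, we find φ⁻¹(5): we need 92x ≡ 5 − 59 ≡ 49 (mod 103). Using 92⁻¹ = 28: x ≡ 28·49 = 1372 = 13·103 + 33, so x = 33.
Check: φ(33) = 92·33 + 59 = 3095 = 30·103 + 5 ≡ 5 (mod 103).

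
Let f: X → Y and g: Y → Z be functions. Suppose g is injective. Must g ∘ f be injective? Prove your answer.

not injective

No. Take X = {1, 2}, Y = Z = {1, 2, 3, 4}, f(1) = f(2) = 1, and g = identity (injective).
Then (g ∘ f)(1) = (g ∘ f)(2) = 1 with 1 ≠ 2, so g ∘ f is not injective.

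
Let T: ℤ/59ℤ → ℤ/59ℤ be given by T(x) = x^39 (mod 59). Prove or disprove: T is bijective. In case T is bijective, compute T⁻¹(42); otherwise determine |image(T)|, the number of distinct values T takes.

43

Since 59 is prime, the nonzero elements of ℤ/59ℤ form a cyclic group of order 58.
As gcd(39, 58) = 1, raising to the 39th power is a bijection on this group: if a^39 ≡ b^39 then (ab^{−1})^39 = 1, and the only element of order dividing gcd(39, 58) = 1 is 1, so a = b.
With T(0) = 0 this makes T injective on all of ℤ/59ℤ, hence bijective (finite equal-size domain and codomain). In particular T is bijective.
Since T is bijective, we find the preimage of 42. The inverse of x ↦ x^39 on (ℤ/59ℤ)^× is x ↦ x^3, because 39·3 = 117 = 2·58 + 1 ≡ 1 (mod 58) and x^{58} = 1 for x ≠ 0 (Fermat). So T⁻¹(42) = 42^3 mod 59.
Repeated squaring mod 59: 42^1 ≡ 42, 42^2 ≡ 42² = 1764 ≡ 53. Since 3 = 2 + 1, 42^3 ≡ 53·42: 53·42 = 2226 ≡ 43. So 42^3 ≡ 43 (mod 59).
Hence T⁻¹(42) = 43.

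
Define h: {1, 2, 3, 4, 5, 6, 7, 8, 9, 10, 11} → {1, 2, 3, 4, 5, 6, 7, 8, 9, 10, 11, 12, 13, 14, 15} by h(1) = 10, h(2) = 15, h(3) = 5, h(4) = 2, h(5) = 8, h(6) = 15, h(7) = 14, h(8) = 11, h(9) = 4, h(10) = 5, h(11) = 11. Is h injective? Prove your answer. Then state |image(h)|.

8

h(2) = 15 = h(6) with 2 ≠ 6, so h is not injective.
The image of h is {2, 4, 5, 8, 10, 11, 14, 15}, which has 8 elements.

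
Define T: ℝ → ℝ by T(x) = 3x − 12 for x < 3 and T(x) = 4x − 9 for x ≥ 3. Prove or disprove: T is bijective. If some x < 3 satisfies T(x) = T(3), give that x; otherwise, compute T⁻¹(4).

Both pieces are strictly increasing (slopes 3 and 4), so each is injective on its own interval.
The left piece maps (−∞, 3) onto (−∞, −3); the right piece maps [3, ∞) onto [3, ∞).
The images leave a gap (−3 has no preimage), so T is not surjective, hence not bijective.
Because the two images are disjoint, no x < 3 has T(x) = T(3), so we compute T⁻¹(4): 4 lies in [3, ∞), so solve 4x − 9 = 4: x = (4 + 9)/4 = 13/4.

13/4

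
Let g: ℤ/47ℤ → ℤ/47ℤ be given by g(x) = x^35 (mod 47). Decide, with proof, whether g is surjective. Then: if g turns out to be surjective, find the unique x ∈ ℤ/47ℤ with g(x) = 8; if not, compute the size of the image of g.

17

Since 47 is prime, the nonzero elements of ℤ/47ℤ form a cyclic group of order 46.
As gcd(35, 46) = 1, raising to the 35th power is a bijection on this group: if u^35 ≡ v^35 then (uv^{−1})^35 = 1, and the only element of order dividing gcd(35, 46) = 1 is 1, so u = v.
With g(0) = 0 this makes g injective on all of ℤ/47ℤ, hence bijective (finite equal-size domain and codomain). In particular g is surjective.
Since g is surjective, we find the preimage of 8. The inverse of x ↦ x^35 on (ℤ/47ℤ)^× is x ↦ x^25, because 35·25 = 875 = 19·46 + 1 ≡ 1 (mod 46) and x^{46} = 1 for x ≠ 0 (Fermat). So g⁻¹(8) = 8^25 mod 47.
Repeated squaring mod 47: 8^1 ≡ 8, 8^2 ≡ 8² = 64 ≡ 17, 8^4 ≡ 17² = 289 ≡ 7, 8^8 ≡ 7² = 49 ≡ 2, 8^16 ≡ 2² = 4. Since 25 = 16 + 8 + 1, 8^25 ≡ 4·2·8: 4·2 = 8, then 8·8 = 64 ≡ 17. So 8^25 ≡ 17 (mod 47).
Hence g⁻¹(8) = 17.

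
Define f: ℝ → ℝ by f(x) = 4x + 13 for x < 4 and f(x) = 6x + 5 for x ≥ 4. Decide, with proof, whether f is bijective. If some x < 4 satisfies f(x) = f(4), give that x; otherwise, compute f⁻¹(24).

Both pieces are strictly increasing (slopes 4 and 6), so each is injective on its own interval.
The left piece maps (−∞, 4) onto (−∞, 29); the right piece maps [4, ∞) onto [29, ∞).
Since 29 = 29, the images partition ℝ: f is injective and surjective, hence bijective.
Because the two images are disjoint, no x < 4 has f(x) = f(4), so we compute f⁻¹(24): 24 lies in (−∞, 29), so solve 4x + 13 = 24: x = (24 − 13)/4 = 11/4.

11/4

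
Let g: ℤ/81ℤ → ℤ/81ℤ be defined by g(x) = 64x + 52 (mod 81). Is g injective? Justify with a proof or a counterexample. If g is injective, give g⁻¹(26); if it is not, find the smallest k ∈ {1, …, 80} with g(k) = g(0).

73

By definition, injectivity means: for all a, b in the domain, g(a) = g(b) implies a = b.
Suppose g(a) = g(b) in ℤ/81ℤ. Then 64a + 52 ≡ 64b + 52 (mod 81), therefore 64(a − b) ≡ 0 (mod 81).
Since gcd(64, 81) = 1, 64 is invertible modulo 81, so a − b ≡ 0 (mod 81), i.e. a = b.
Hence g is injective.
We now compute 64⁻¹ mod 81 explicitly. Euclid's algorithm: 81 = 1·64 + 17, 64 = 3·17 + 13, 17 = 1·13 + 4, 13 = 3·4 + 1; back-substituting gives 1 = 19·64 − 15·81, so 64⁻¹ ≡ 19 (mod 81).
Since g is injective, we compute g⁻¹(26): solve 64x + 52 ≡ 26 (mod 81), i.e. 64x ≡ 55 (mod 81).
Multiplying by 64⁻¹ = 19 gives x ≡ 19·55 = 1045 = 12·81 + 73 ≡ 73 (mod 81).
Check: g(73) = 64·73 + 52 = 4724 = 58·81 + 26 ≡ 26 (mod 81).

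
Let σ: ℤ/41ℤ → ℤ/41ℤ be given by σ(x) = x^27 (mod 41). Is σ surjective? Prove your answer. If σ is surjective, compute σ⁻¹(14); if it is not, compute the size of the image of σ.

38

Since 41 is prime, the nonzero elements of ℤ/41ℤ form a cyclic group of order 40.
As gcd(27, 40) = 1, raising to the 27th power is a bijection on this group: if a^27 ≡ b^27 then (ab^{−1})^27 = 1, and the only element of order dividing gcd(27, 40) = 1 is 1, so a = b.
With σ(0) = 0 this makes σ injective on all of ℤ/41ℤ, hence bijective (finite equal-size domain and codomain). In particular σ is surjective.
Since σ is surjective, we find the preimage of 14. The inverse of x ↦ x^27 on (ℤ/41ℤ)^× is x ↦ x^3, because 27·3 = 81 = 2·40 + 1 ≡ 1 (mod 40) and x^{40} = 1 for x ≠ 0 (Fermat). So σ⁻¹(14) = 14^3 mod 41.
Repeated squaring mod 41: 14^1 ≡ 14, 14^2 ≡ 14² = 196 ≡ 32. Since 3 = 2 + 1, 14^3 ≡ 32·14: 32·14 = 448 ≡ 38. So 14^3 ≡ 38 (mod 41).
Hence σ⁻¹(14) = 38.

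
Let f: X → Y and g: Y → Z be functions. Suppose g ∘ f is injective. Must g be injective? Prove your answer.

not injective

No. Take X = {1, 2, 3}, Y = {1, 2, 3, 4, 5}, Z = {1, 2, 3, 4, 5}, f(a) = a for each a ∈ X, and g(b) = 4 if b ∈ {4, 5} else g(b) = b.
Then g ∘ f = f is injective (X ⊂ Y and f is the inclusion), but g(4) = g(5) = 4 with 4 ≠ 5, so g is not injective.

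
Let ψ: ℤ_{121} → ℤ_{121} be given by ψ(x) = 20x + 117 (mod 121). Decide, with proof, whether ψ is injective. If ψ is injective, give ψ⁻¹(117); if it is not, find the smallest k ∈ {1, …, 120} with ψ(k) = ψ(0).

0

Recall: injectivity means: for all x_1, x_2 in the domain, ψ(x_1) = ψ(x_2) implies x_1 = x_2.
Suppose ψ(x_1) = ψ(x_2) in ℤ_{121}. Then 20x_1 + 117 ≡ 20x_2 + 117 (mod 121), so 20(x_1 − x_2) ≡ 0 (mod 121).
Since gcd(20, 121) = 1, 20 is invertible modulo 121, hence x_1 − x_2 ≡ 0 (mod 121), i.e. x_1 = x_2.
So ψ is injective.
We now compute 20⁻¹ mod 121 explicitly. Euclid's algorithm: 121 = 6·20 + 1; back-substituting gives 1 = 115·20 − 19·121, so 20⁻¹ ≡ 115 (mod 121).
Since ψ is injective, we find ψ⁻¹(117): we need 20x ≡ 117 − 117 ≡ 0 (mod 121). Using 20⁻¹ = 115: x ≡ 115·0 = 0, so x = 0.
Check: ψ(0) = 20·0 + 117 = 117 ≡ 117 (mod 121).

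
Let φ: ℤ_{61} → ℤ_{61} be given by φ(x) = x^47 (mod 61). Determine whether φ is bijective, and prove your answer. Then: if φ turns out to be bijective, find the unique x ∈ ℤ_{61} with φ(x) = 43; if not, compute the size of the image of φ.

30

Since 61 is prime, the nonzero elements of ℤ_{61} form a cyclic group of order 60.
As gcd(47, 60) = 1, raising to the 47th power is a bijection on this group: if u^47 ≡ v^47 then (uv^{−1})^47 = 1, and the only element of order dividing gcd(47, 60) = 1 is 1, so u = v.
With φ(0) = 0 this makes φ injective on all of ℤ_{61}, hence bijective (finite equal-size domain and codomain). In particular φ is bijective.
Since φ is bijective, we find the preimage of 43. The inverse of x ↦ x^47 on (ℤ_{61})^× is x ↦ x^23, because 47·23 = 1081 = 18·60 + 1 ≡ 1 (mod 60) and x^{60} = 1 for x ≠ 0 (Fermat). So φ⁻¹(43) = 43^23 mod 61.
Repeated squaring mod 61: 43^1 ≡ 43, 43^2 ≡ 43² = 1849 ≡ 19, 43^4 ≡ 19² = 361 ≡ 56, 43^8 ≡ 56² = 3136 ≡ 25, 43^16 ≡ 25² = 625 ≡ 15. Since 23 = 16 + 4 + 2 + 1, 43^23 ≡ 15·56·19·43: 15·56 = 840 ≡ 47, then 47·19 = 893 ≡ 39, then 39·43 = 1677 ≡ 30. So 43^23 ≡ 30 (mod 61).
Hence φ⁻¹(43) = 30.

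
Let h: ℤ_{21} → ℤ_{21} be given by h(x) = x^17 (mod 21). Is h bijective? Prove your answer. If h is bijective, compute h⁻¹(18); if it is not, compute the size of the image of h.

9

Computing x^17 mod 21 for each x (by repeated squaring, reducing mod 21 at every step), the values h(0), h(1), …, h(20) are: 0, 1, 11, 12, 16, 17, 6, 7, 8, 18, 19, 2, 3, 13, 14, 15, 4, 5, 9, 10, 20.
Every element of ℤ_{21} appears exactly once in this list, so h is a bijection, and in particular bijective.
Since h is bijective, we read off the preimage of 18 from the same table: h(9) = 18, so h⁻¹(18) = 9.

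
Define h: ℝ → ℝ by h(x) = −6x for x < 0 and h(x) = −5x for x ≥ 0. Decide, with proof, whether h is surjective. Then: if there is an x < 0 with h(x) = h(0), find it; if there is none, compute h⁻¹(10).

Both pieces are strictly decreasing (slopes −6 and −5), so each is injective on its own interval.
The left piece maps (−∞, 0) onto (0, ∞); the right piece maps [0, ∞) onto (−∞, 0].
These images together cover ℝ, so h is surjective.
Because the two images are disjoint, no x < 0 has h(x) = h(0), so we compute h⁻¹(10): 10 lies in (0, ∞), so solve −6x = 10: x = (10 − 0)/(−6) = −5/3.

-5/3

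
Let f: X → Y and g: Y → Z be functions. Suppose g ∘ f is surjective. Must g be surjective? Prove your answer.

Let c ∈ Z. Since g ∘ f is surjective, some a ∈ X has g(f(a)) = c. Then b = f(a) ∈ Y satisfies g(b) = c. So g is surjective.

surjective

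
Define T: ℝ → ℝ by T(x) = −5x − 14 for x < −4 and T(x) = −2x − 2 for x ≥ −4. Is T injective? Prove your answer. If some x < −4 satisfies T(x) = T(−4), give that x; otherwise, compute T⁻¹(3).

-5/2

Both pieces are strictly decreasing (slopes −5 and −2), so each is injective on its own interval.
The left piece maps (−∞, −4) onto (6, ∞); the right piece maps [−4, ∞) onto (−∞, 6].
These images are disjoint, so no value is attained by both pieces. Hence T is injective.
Because the two images are disjoint, no x < −4 has T(x) = T(−4), so we compute T⁻¹(3): 3 lies in (−∞, 6], so solve −2x − 2 = 3: x = (3 + 2)/(−2) = −5/2.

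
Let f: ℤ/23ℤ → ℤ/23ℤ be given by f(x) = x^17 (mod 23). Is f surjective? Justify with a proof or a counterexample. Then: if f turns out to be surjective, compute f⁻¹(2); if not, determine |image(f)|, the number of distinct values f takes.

Since 23 is prime, the nonzero elements of ℤ/23ℤ form a cyclic group of order 22.
As gcd(17, 22) = 1, raising to the 17th power is a bijection on this group: if u^17 ≡ v^17 then (uv^{−1})^17 = 1, and the only element of order dividing gcd(17, 22) = 1 is 1, so u = v.
With f(0) = 0 this makes f injective on all of ℤ/23ℤ, hence bijective (finite equal-size domain and codomain). In particular f is surjective.
Since f is surjective, we find the preimage of 2. The inverse of x ↦ x^17 on (ℤ/23ℤ)^× is x ↦ x^13, because 17·13 = 221 = 10·22 + 1 ≡ 1 (mod 22) and x^{22} = 1 for x ≠ 0 (Fermat). So f⁻¹(2) = 2^13 mod 23.
Repeated squaring mod 23: 2^1 ≡ 2, 2^2 ≡ 2² = 4, 2^4 ≡ 4² = 16, 2^8 ≡ 16² = 256 ≡ 3. Since 13 = 8 + 4 + 1, 2^13 ≡ 3·16·2: 3·16 = 48 ≡ 2, then 2·2 = 4. So 2^13 ≡ 4 (mod 23).
Hence f⁻¹(2) = 4.

4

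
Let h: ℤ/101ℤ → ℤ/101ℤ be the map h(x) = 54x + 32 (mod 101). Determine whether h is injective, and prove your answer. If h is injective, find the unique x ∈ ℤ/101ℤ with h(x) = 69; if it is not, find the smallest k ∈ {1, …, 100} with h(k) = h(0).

Suppose h(x_1) = h(x_2) in ℤ/101ℤ. Then 54x_1 + 32 ≡ 54x_2 + 32 (mod 101), therefore 54(x_1 − x_2) ≡ 0 (mod 101).
Since gcd(54, 101) = 1, 54 is invertible modulo 101, thus x_1 − x_2 ≡ 0 (mod 101), i.e. x_1 = x_2.
Hence h is injective.
We now compute 54⁻¹ mod 101 explicitly. Euclid's algorithm: 101 = 1·54 + 47, 54 = 1·47 + 7, 47 = 6·7 + 5, 7 = 1·5 + 2, 5 = 2·2 + 1; back-substituting gives 1 = 58·54 − 31·101, so 54⁻¹ ≡ 58 (mod 101).
Since h is injective, we compute h⁻¹(69): solve 54x + 32 ≡ 69 (mod 101), i.e. 54x ≡ 37 (mod 101).
Multiplying by 54⁻¹ = 58 gives x ≡ 58·37 = 2146 = 21·101 + 25 ≡ 25 (mod 101).
Check: h(25) = 54·25 + 32 = 1382 = 13·101 + 69 ≡ 69 (mod 101).

25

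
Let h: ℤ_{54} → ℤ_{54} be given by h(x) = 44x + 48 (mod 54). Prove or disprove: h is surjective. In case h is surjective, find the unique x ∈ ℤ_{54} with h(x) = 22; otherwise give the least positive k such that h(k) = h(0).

27

Since gcd(44, 54) = 2, we have 44x ≡ 0 (mod 2) for all x, so h(x) ≡ 0 (mod 2).
But 1 ≢ 0 (mod 2), so 1 ∈ ℤ_{54} has no preimage. Therefore h is not surjective.
Since h is not surjective, we find the least positive k with h(k) = h(0): this means 44k ≡ 0 (mod 54), i.e. 54 ∣ 44k. Since gcd(44, 54) = 2, dividing through by 2 this holds exactly when 27 ∣ 22k, and as gcd(22, 27) = 1, exactly when 27 ∣ k.
The smallest positive such k is 27.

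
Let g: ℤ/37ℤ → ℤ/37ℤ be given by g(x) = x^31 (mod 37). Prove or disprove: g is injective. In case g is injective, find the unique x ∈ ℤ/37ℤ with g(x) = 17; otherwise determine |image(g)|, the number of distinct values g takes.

Since 37 is prime, the nonzero elements of ℤ/37ℤ form a cyclic group of order 36.
As gcd(31, 36) = 1, raising to the 31st power is a bijection on this group: if s^31 ≡ t^31 then (st^{−1})^31 = 1, and the only element of order dividing gcd(31, 36) = 1 is 1, so s = t.
With g(0) = 0 this makes g injective on all of ℤ/37ℤ, hence bijective (finite equal-size domain and codomain). In particular g is injective.
Since g is injective, we find the preimage of 17. The inverse of x ↦ x^31 on (ℤ/37ℤ)^× is x ↦ x^7, because 31·7 = 217 = 6·36 + 1 ≡ 1 (mod 36) and x^{36} = 1 for x ≠ 0 (Fermat). So g⁻¹(17) = 17^7 mod 37.
Repeated squaring mod 37: 17^1 ≡ 17, 17^2 ≡ 17² = 289 ≡ 30, 17^4 ≡ 30² = 900 ≡ 12. Since 7 = 4 + 2 + 1, 17^7 ≡ 12·30·17: 12·30 = 360 ≡ 27, then 27·17 = 459 ≡ 15. So 17^7 ≡ 15 (mod 37).
Hence g⁻¹(17) = 15.

15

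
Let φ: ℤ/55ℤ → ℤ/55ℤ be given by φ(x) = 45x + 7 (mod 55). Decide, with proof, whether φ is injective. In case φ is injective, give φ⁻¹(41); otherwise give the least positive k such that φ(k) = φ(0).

11

We have gcd(45, 55) = 5 > 1. Taking x_1 = 0 and x_2 = 11: φ(0) = 7 and φ(11) = 45·11 + 7 = 502 ≡ 7 (mod 55).
So φ(0) = φ(11) while 0 ≠ 11, hence φ is not injective.
Since φ is not injective, we find the least positive k with φ(k) = φ(0): this means 45k ≡ 0 (mod 55), i.e. 55 ∣ 45k. Since gcd(45, 55) = 5, dividing through by 5 this holds exactly when 11 ∣ 9k, and as gcd(9, 11) = 1, exactly when 11 ∣ k.
The smallest positive such k is 11.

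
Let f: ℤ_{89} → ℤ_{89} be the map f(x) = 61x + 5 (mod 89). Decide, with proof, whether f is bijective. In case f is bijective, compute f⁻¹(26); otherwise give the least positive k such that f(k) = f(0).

Suppose f(s) = f(t) in ℤ_{89}. Then 61s + 5 ≡ 61t + 5 (mod 89), hence 61(s − t) ≡ 0 (mod 89).
Since gcd(61, 89) = 1, 61 is invertible modulo 89, hence s − t ≡ 0 (mod 89), i.e. s = t.
We now compute 61⁻¹ mod 89 explicitly. Euclid's algorithm: 89 = 1·61 + 28, 61 = 2·28 + 5, 28 = 5·5 + 3, 5 = 1·3 + 2, 3 = 1·2 + 1; back-substituting gives 1 = 54·61 − 37·89, so 61⁻¹ ≡ 54 (mod 89).
For any y ∈ ℤ_{89}, x = 54(y − 5) mod 89 satisfies f(x) = 61·54(y − 5) + 5 ≡ y (since 61·54 ≡ 1 mod 89). So every y has a preimage.
Hence f is bijective.
Since f is bijective, we find f⁻¹(26): we need 61x ≡ 26 − 5 ≡ 21 (mod 89). Using 61⁻¹ = 54: x ≡ 54·21 = 1134 = 12·89 + 66, so x = 66.
Check: f(66) = 61·66 + 5 = 4031 = 45·89 + 26 ≡ 26 (mod 89).

66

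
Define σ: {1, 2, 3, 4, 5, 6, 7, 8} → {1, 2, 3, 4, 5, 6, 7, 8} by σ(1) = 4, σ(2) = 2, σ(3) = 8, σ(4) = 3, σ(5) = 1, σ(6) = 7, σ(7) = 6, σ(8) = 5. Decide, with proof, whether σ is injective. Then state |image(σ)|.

The values σ(1), …, σ(8) are 4, 2, 8, 3, 1, 7, 6, 5 — all distinct.
So σ(x_1) = σ(x_2) only when x_1 = x_2, and σ is injective.
The image of σ is {1, 2, 3, 4, 5, 6, 7, 8}, which has 8 elements.

8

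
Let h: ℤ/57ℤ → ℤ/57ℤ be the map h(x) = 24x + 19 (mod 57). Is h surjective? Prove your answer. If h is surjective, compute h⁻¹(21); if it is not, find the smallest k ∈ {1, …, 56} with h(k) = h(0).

19

Recall that surjectivity means every element of the codomain has a preimage under h.
Since gcd(24, 57) = 3, we have 24x ≡ 0 (mod 3) for all x, so h(x) ≡ 1 (mod 3).
But 0 ≢ 1 (mod 3), so 0 ∈ ℤ/57ℤ has no preimage. Thus h is not surjective.
Since h is not surjective, we find the least positive k with h(k) = h(0): this means 24k ≡ 0 (mod 57), i.e. 57 ∣ 24k. Since gcd(24, 57) = 3, dividing through by 3 this holds exactly when 19 ∣ 8k, and as gcd(8, 19) = 1, exactly when 19 ∣ k.
The smallest positive such k is 19.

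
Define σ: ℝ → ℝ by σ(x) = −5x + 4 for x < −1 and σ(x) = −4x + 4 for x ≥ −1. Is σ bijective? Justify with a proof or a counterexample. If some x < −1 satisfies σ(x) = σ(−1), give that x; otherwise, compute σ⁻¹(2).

Both pieces are strictly decreasing (slopes −5 and −4), so each is injective on its own interval.
The left piece maps (−∞, −1) onto (9, ∞); the right piece maps [−1, ∞) onto (−∞, 8].
The images leave a gap (9 has no preimage), so σ is not surjective, hence not bijective.
Because the two images are disjoint, no x < −1 has σ(x) = σ(−1), so we compute σ⁻¹(2): 2 lies in (−∞, 8], so solve −4x + 4 = 2: x = (2 − 4)/(−4) = 1/2.

1/2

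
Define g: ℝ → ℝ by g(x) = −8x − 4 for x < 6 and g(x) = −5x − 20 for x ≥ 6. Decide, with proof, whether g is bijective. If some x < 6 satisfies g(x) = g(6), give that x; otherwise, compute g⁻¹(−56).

23/4

Both pieces are strictly decreasing (slopes −8 and −5), so each is injective on its own interval.
The left piece maps (−∞, 6) onto (−52, ∞); the right piece maps [6, ∞) onto (−∞, −50].
These images overlap. In particular g(6) = −50 (right piece), and solving −8x − 4 = −50 on the left piece gives x = 23/4 < 6.
So g(23/4) = g(6) with 23/4 ≠ 6, and g is not injective, hence not bijective. This x = 23/4 is the requested value below 6.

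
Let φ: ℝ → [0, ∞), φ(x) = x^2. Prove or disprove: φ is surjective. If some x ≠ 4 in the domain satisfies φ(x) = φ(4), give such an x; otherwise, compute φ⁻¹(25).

-4

For any y ∈ [0, ∞), x = y^{1/2} ∈ ℝ satisfies x^2 = y, so φ is surjective.
For the follow-up, such an x exists: taking x = −4 ∈ ℝ gives φ(−4) = 16 = φ(4) with −4 ≠ 4.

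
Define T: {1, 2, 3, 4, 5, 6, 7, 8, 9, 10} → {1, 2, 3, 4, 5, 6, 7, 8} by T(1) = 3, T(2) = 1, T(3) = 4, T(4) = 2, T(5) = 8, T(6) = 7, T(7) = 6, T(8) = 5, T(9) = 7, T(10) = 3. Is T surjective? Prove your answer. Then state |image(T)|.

8

Every element of the codomain has a preimage: 1 = T(2), 2 = T(4), 3 = T(1), 4 = T(3), 5 = T(8), 6 = T(7), 7 = T(6), 8 = T(5).
So T is surjective.
The image of T is {1, 2, 3, 4, 5, 6, 7, 8}, which has 8 elements.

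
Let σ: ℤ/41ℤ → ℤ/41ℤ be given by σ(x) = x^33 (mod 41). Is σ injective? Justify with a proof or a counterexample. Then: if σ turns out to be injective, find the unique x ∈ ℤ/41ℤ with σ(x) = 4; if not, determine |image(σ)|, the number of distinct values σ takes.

Since 41 is prime, the nonzero elements of ℤ/41ℤ form a cyclic group of order 40.
As gcd(33, 40) = 1, raising to the 33rd power is a bijection on this group: if u^33 ≡ v^33 then (uv^{−1})^33 = 1, and the only element of order dividing gcd(33, 40) = 1 is 1, so u = v.
With σ(0) = 0 this makes σ injective on all of ℤ/41ℤ, hence bijective (finite equal-size domain and codomain). In particular σ is injective.
Since σ is injective, we find the preimage of 4. The inverse of x ↦ x^33 on (ℤ/41ℤ)^× is x ↦ x^17, because 33·17 = 561 = 14·40 + 1 ≡ 1 (mod 40) and x^{40} = 1 for x ≠ 0 (Fermat). So σ⁻¹(4) = 4^17 mod 41.
Repeated squaring mod 41: 4^1 ≡ 4, 4^2 ≡ 4² = 16, 4^4 ≡ 16² = 256 ≡ 10, 4^8 ≡ 10² = 100 ≡ 18, 4^16 ≡ 18² = 324 ≡ 37. Since 17 = 16 + 1, 4^17 ≡ 37·4: 37·4 = 148 ≡ 25. So 4^17 ≡ 25 (mod 41).
Hence σ⁻¹(4) = 25.

25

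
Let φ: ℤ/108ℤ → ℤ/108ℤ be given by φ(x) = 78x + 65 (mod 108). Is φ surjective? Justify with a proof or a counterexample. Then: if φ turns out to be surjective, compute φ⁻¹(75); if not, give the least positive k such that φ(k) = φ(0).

Since gcd(78, 108) = 6, we have 78x ≡ 0 (mod 6) for all x, so φ(x) ≡ 5 (mod 6).
But 0 ≢ 5 (mod 6), so 0 ∈ ℤ/108ℤ has no preimage. So φ is not surjective.
Since φ is not surjective, we find the least positive k with φ(k) = φ(0): this means 78k ≡ 0 (mod 108), i.e. 108 ∣ 78k. Since gcd(78, 108) = 6, dividing through by 6 this holds exactly when 18 ∣ 13k, and as gcd(13, 18) = 1, exactly when 18 ∣ k.
The smallest positive such k is 18.

18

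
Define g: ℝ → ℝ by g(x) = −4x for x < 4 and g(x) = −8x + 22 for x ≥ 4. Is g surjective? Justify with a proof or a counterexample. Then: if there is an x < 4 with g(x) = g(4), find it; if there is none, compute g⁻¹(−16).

Both pieces are strictly decreasing (slopes −4 and −8), so each is injective on its own interval.
The left piece maps (−∞, 4) onto (−16, ∞); the right piece maps [4, ∞) onto (−∞, −10].
The union (−16, ∞) ∪ (−∞, −10] covers ℝ, so g is surjective.
For the follow-up: the images overlap, so an x < 4 with g(x) = g(4) exists. g(4) = −10; solving −4x = −10 for x < 4 gives x = (−10 − 0)/(−4) = 5/2.

5/2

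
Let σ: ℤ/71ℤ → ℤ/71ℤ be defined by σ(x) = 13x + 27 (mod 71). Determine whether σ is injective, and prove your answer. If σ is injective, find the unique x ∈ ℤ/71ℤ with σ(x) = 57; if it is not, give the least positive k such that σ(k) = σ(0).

46

If σ(x_1) = σ(x_2), then 13x_1 ≡ 13x_2 (mod 71). Because gcd(13, 71) = 1, we may cancel 13 to get x_1 ≡ x_2 (mod 71).
Hence σ is injective.
We now compute 13⁻¹ mod 71 explicitly. Euclid's algorithm: 71 = 5·13 + 6, 13 = 2·6 + 1; back-substituting gives 1 = 11·13 − 2·71, so 13⁻¹ ≡ 11 (mod 71).
Since σ is injective, we find σ⁻¹(57): we need 13x ≡ 57 − 27 ≡ 30 (mod 71). Using 13⁻¹ = 11: x ≡ 11·30 = 330 = 4·71 + 46, so x = 46.
Check: σ(46) = 13·46 + 27 = 625 = 8·71 + 57 ≡ 57 (mod 71).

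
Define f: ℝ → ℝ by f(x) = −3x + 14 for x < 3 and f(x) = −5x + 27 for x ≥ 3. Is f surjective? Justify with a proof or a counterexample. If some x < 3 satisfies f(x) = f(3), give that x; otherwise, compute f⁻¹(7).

2/3

Both pieces are strictly decreasing (slopes −3 and −5), so each is injective on its own interval.
The left piece maps (−∞, 3) onto (5, ∞); the right piece maps [3, ∞) onto (−∞, 12].
The union (5, ∞) ∪ (−∞, 12] covers ℝ, so f is surjective.
For the follow-up: the images overlap, so an x < 3 with f(x) = f(3) exists. f(3) = 12; solving −3x + 14 = 12 for x < 3 gives x = (12 − 14)/(−3) = 2/3.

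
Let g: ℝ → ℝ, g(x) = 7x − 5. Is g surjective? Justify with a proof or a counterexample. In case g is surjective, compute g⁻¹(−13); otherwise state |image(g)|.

Recall that g is surjective if every y in the codomain equals g(x) for some x in the domain.
For any y ∈ ℝ, x = (y + 5)/7 satisfies g(x) = y.
Hence g is surjective.
Since g is surjective, we compute g⁻¹(−13) = (−13 + 5)/7 = −8/7.

-8/7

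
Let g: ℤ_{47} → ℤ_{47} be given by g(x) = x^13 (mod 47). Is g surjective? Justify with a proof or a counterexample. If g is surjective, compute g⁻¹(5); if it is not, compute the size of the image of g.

30

Since 47 is prime, the nonzero elements of ℤ_{47} form a cyclic group of order 46.
As gcd(13, 46) = 1, raising to the 13th power is a bijection on this group: if s^13 ≡ t^13 then (st^{−1})^13 = 1, and the only element of order dividing gcd(13, 46) = 1 is 1, so s = t.
With g(0) = 0 this makes g injective on all of ℤ_{47}, hence bijective (finite equal-size domain and codomain). In particular g is surjective.
Since g is surjective, we find the preimage of 5. The inverse of x ↦ x^13 on (ℤ_{47})^× is x ↦ x^39, because 13·39 = 507 = 11·46 + 1 ≡ 1 (mod 46) and x^{46} = 1 for x ≠ 0 (Fermat). So g⁻¹(5) = 5^39 mod 47.
Repeated squaring mod 47: 5^1 ≡ 5, 5^2 ≡ 5² = 25, 5^4 ≡ 25² = 625 ≡ 14, 5^8 ≡ 14² = 196 ≡ 8, 5^16 ≡ 8² = 64 ≡ 17, 5^32 ≡ 17² = 289 ≡ 7. Since 39 = 32 + 4 + 2 + 1, 5^39 ≡ 7·14·25·5: 7·14 = 98 ≡ 4, then 4·25 = 100 ≡ 6, then 6·5 = 30. So 5^39 ≡ 30 (mod 47).
Hence g⁻¹(5) = 30.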